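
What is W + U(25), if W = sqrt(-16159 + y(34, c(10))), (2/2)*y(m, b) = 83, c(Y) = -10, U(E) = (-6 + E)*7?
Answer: 133 + 2*I*sqrt(4019) ≈ 133.0 + 126.79*I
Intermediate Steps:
U(E) = -42 + 7*E
y(m, b) = 83
W = 2*I*sqrt(4019) (W = sqrt(-16159 + 83) = sqrt(-16076) = 2*I*sqrt(4019) ≈ 126.79*I)
W + U(25) = 2*I*sqrt(4019) + (-42 + 7*25) = 2*I*sqrt(4019) + (-42 + 175) = 2*I*sqrt(4019) + 133 = 133 + 2*I*sqrt(4019)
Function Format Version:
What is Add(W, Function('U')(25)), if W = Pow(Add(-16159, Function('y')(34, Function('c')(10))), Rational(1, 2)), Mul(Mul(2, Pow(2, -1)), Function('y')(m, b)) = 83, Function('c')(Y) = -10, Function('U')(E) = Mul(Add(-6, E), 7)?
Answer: Add(133, Mul(2, I, Pow(4019, Rational(1, 2)))) ≈ Add(133.00, Mul(126.79, I))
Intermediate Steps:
Function('U')(E) = Add(-42, Mul(7, E))
Function('y')(m, b) = 83
W = Mul(2, I, Pow(4019, Rational(1, 2))) (W = Pow(Add(-16159, 83), Rational(1, 2)) = Pow(-16076, Rational(1, 2)) = Mul(2, I, Pow(4019, Rational(1, 2))) ≈ Mul(126.79, I))
Add(W, Function('U')(25)) = Add(Mul(2, I, Pow(4019, Rational(1, 2))), Add(-42, Mul(7, 25))) = Add(Mul(2, I, Pow(4019, Rational(1, 2))), Add(-42, 175)) = Add(Mul(2, I, Pow(4019, Rational(1, 2))), 133) = Add(133, Mul(2, I, Pow(4019, Rational(1, 2))))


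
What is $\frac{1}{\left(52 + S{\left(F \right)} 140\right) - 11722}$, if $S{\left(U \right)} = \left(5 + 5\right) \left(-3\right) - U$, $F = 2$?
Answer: $- \frac{1}{16150} \approx -6.1919 \cdot 10^{-5}$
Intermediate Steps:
$S{\left(U \right)} = -30 - U$ ($S{\left(U \right)} = 10 \left(-3\right) - U = -30 - U$)
$\frac{1}{\left(52 + S{\left(F \right)} 140\right) - 11722} = \frac{1}{\left(52 + \left(-30 - 2\right) 140\right) - 11722} = \frac{1}{\left(52 - 4480\right) - 11722} = \frac{1}{-4428 - 11722} = \frac{1}{-16150} = - \frac{1}{16150}$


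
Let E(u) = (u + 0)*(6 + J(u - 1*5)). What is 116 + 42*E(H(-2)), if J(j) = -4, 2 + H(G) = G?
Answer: -220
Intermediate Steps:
H(G) = -2 + G
E(u) = 2*u (E(u) = (u + 0)*(6 - 4) = u*2 = 2*u)
116 + 42*E(H(-2)) = 116 + 42*(2*(-2 - 2)) = 116 + 42*(2*(-4)) = 116 + 42*(-8) = 116 - 336 = -220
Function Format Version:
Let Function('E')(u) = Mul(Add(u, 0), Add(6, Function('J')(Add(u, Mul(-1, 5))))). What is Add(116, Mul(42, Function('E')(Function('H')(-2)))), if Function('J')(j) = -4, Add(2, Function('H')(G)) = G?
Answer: -220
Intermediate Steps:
Function('H')(G) = Add(-2, G)
Function('E')(u) = Mul(2, u) (Function('E')(u) = Mul(Add(u, 0), Add(6, -4)) = Mul(u, 2) = Mul(2, u))
Add(116, Mul(42, Function('E')(Function('H')(-2)))) = Add(116, Mul(42, Mul(2, Add(-2, -2)))) = Add(116, Mul(42, Mul(2, -4))) = Add(116, Mul(42, -8)) = Add(116, -336) = -220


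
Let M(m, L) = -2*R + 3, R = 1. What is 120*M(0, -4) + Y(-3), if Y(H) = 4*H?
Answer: 108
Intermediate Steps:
M(m, L) = 1 (M(m, L) = -2*1 + 3 = -2 + 3 = 1)
120*M(0, -4) + Y(-3) = 120*1 + 4*(-3) = 120 - 12 = 108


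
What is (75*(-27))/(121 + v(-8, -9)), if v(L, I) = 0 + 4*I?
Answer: -405/17 ≈ -23.824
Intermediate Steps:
v(L, I) = 4*I
(75*(-27))/(121 + v(-8, -9)) = (75*(-27))/(121 + 4*(-9)) = -2025/(121 - 36) = -2025/85 = -2025*1/85 = -405/17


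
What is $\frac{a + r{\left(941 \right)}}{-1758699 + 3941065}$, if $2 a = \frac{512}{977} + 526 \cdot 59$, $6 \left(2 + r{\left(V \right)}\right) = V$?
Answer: $\frac{91869823}{12793029492} \approx 0.0071812$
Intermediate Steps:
$r{\left(V \right)} = -2 + \frac{V}{6}$
$a = \frac{15160365}{977}$ ($a = \frac{\frac{512}{977} + 526 \cdot 59}{2} = \frac{512 \cdot \frac{1}{977} + 31034}{2} = \frac{\frac{512}{977} + 31034}{2} = \frac{1}{2} \cdot \frac{30320730}{977} = \frac{15160365}{977} \approx 15517.0$)
$\frac{a + r{\left(941 \right)}}{-1758699 + 3941065} = \frac{\frac{15160365}{977} + \left(-2 + \frac{1}{6} \cdot 941\right)}{-1758699 + 3941065} = \frac{\frac{15160365}{977} + \left(-2 + \frac{941}{6}\right)}{2182366} = \left(\frac{15160365}{977} + \frac{929}{6}\right) \frac{1}{2182366} = \frac{91869823}{5862} \cdot \frac{1}{2182366} = \frac{91869823}{12793029492}$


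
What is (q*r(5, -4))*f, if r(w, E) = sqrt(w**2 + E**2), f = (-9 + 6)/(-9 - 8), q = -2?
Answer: -6*sqrt(41)/17 ≈ -2.2599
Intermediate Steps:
f = 3/17 (f = -3/(-17) = -3*(-1/17) = 3/17 ≈ 0.17647)
r(w, E) = sqrt(E**2 + w**2)
(q*r(5, -4))*f = -2*sqrt((-4)**2 + 5**2)*(3/17) = -2*sqrt(16 + 25)*(3/17) = -2*sqrt(41)*(3/17) = -6*sqrt(41)/17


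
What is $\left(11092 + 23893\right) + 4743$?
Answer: $39728$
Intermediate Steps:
$\left(11092 + 23893\right) + 4743 = 34985 + 4743 = 39728$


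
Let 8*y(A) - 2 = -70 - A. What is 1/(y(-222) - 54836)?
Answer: -4/219267 ≈ -1.8243e-5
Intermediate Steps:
y(A) = -17/2 - A/8 (y(A) = 1/4 + (-70 - A)/8 = 1/4 + (-35/4 - A/8) = -17/2 - A/8)
1/(y(-222) - 54836) = 1/((-17/2 - 1/8*(-222)) - 54836) = 1/((-17/2 + 111/4) - 54836) = 1/(77/4 - 54836) = 1/(-219267/4) = -4/219267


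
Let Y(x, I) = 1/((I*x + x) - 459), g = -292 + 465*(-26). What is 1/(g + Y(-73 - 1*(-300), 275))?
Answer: -62193/770073725 ≈ -8.0762e-5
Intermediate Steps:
g = -12382 (g = -292 - 12090 = -12382)
Y(x, I) = 1/(-459 + x + I*x) (Y(x, I) = 1/((x + I*x) - 459) = 1/(-459 + x + I*x))
1/(g + Y(-73 - 1*(-300), 275)) = 1/(-12382 + 1/(-459 + (-73 - 1*(-300)) + 275*(-73 - 1*(-300)))) = 1/(-12382 + 1/(-459 + (-73 + 300) + 275*(-73 + 300))) = 1/(-12382 + 1/(-459 + 227 + 275*227)) = 1/(-12382 + 1/(-459 + 227 + 62425)) = 1/(-12382 + 1/62193) = 1/(-770073725/62193) = -62193/770073725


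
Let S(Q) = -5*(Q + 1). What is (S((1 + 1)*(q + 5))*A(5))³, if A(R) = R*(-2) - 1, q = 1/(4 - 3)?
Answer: 365525875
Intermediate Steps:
q = 1 (q = 1/1 = 1)
S(Q) = -5 - 5*Q (S(Q) = -5*(1 + Q) = -5 - 5*Q)
A(R) = -1 - 2*R (A(R) = -2*R - 1 = -1 - 2*R)
(S((1 + 1)*(q + 5))*A(5))³ = ((-5 - 5*(1 + 1)*(1 + 5))*(-1 - 2*5))³ = ((-5 - 10*6)*(-1 - 10))³ = ((-5 - 5*12)*(-11))³ = ((-5 - 60)*(-11))³ = (-65*(-11))³ = 715³ = 365525875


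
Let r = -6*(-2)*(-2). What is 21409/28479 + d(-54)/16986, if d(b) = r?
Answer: 60494963/80624049 ≈ 0.75033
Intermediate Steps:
r = -24 (r = 12*(-2) = -24)
d(b) = -24
21409/28479 + d(-54)/16986 = 21409/28479 - 24/16986 = 21409*(1/28479) - 24*1/16986 = 21409/28479 - 4/2831 = 60494963/80624049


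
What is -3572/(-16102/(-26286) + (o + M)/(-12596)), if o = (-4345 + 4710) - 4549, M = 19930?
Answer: 295670921208/52769641 ≈ 5603.0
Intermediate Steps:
o = -4184 (o = 365 - 4549 = -4184)
-3572/(-16102/(-26286) + (o + M)/(-12596)) = -3572/(-16102/(-26286) + (-4184 + 19930)/(-12596)) = -3572/(-16102*(-1/26286) + 15746*(-1/12596)) = -3572/(8051/13143 - 7873/6298) = -3572/(-52769641/82774614) = -3572*(-82774614/52769641) = 295670921208/52769641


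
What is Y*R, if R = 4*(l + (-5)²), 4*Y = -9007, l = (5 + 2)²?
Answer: -666518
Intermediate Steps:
l = 49 (l = 7² = 49)
Y = -9007/4 (Y = (¼)*(-9007) = -9007/4 ≈ -2251.8)
R = 296 (R = 4*(49 + (-5)²) = 4*(49 + 25) = 4*74 = 296)
Y*R = -9007/4*296 = -666518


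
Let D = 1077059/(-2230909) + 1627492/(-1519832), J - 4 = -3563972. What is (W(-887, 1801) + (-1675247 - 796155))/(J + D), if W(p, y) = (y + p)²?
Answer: 1386763302811122932/3021004928652330775 ≈ 0.45904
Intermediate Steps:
J = -3563968 (J = 4 - 3563972 = -3563968)
D = -1316933821079/847651721822 (D = 1077059*(-1/2230909) + 1627492*(-1/1519832) = -1077059/2230909 - 406873/379958 = -1316933821079/847651721822 ≈ -1.5536)
W(p, y) = (p + y)²
(W(-887, 1801) + (-1675247 - 796155))/(J + D) = ((-887 + 1801)² + (-1675247 - 796155))/(-3563968 - 1316933821079/847651721822) = (914² - 2471402)/(-3021004928652330775/847651721822) = (835396 - 2471402)*(-847651721822/3021004928652330775) = -1636006*(-847651721822/3021004928652330775) = 1386763302811122932/3021004928652330775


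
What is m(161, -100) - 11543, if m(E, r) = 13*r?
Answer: -12843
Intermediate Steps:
m(161, -100) - 11543 = 13*(-100) - 11543 = -1300 - 11543 = -12843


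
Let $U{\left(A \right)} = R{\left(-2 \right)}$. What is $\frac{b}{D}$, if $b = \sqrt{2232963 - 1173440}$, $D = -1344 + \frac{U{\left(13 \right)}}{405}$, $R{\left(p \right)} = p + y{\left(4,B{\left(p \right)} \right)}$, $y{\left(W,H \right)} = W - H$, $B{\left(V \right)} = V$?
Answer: $- \frac{405 \sqrt{1059523}}{544316} \approx -0.76588$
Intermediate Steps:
$R{\left(p \right)} = 4$ ($R{\left(p \right)} = p - \left(-4 + p\right) = 4$)
$U{\left(A \right)} = 4$
$D = - \frac{544316}{405}$ ($D = -1344 + \frac{1}{405} \cdot 4 = -1344 + \frac{4}{405} = - \frac{544316}{405} \approx -1344.0$)
$b = \sqrt{1059523} \approx 1029.3$
$\frac{b}{D} = \frac{\sqrt{1059523}}{- \frac{544316}{405}} = \sqrt{1059523} \left(- \frac{405}{544316}\right) = - \frac{405 \sqrt{1059523}}{544316}$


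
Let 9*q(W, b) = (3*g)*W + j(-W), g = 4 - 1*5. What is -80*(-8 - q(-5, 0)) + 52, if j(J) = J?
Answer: 7828/9 ≈ 869.78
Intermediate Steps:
g = -1 (g = 4 - 5 = -1)
q(W, b) = -4*W/9 (q(W, b) = ((3*(-1))*W - W)/9 = (-3*W - W)/9 = (-4*W)/9 = -4*W/9)
-80*(-8 - q(-5, 0)) + 52 = -80*(-8 - (-4)*(-5)/9) + 52 = -80*(-8 - 1*20/9) + 52 = -80*(-8 - 20/9) + 52 = -80*(-92/9) + 52 = 7360/9 + 52 = 7828/9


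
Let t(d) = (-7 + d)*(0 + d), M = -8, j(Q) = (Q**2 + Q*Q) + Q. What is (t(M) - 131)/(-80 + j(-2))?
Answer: 11/74 ≈ 0.14865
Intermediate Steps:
j(Q) = Q + 2*Q**2 (j(Q) = (Q**2 + Q**2) + Q = 2*Q**2 + Q = Q + 2*Q**2)
t(d) = d*(-7 + d) (t(d) = (-7 + d)*d = d*(-7 + d))
(t(M) - 131)/(-80 + j(-2)) = (-8*(-7 - 8) - 131)/(-80 - 2*(1 + 2*(-2))) = (-8*(-15) - 131)/(-80 - 2*(1 - 4)) = (120 - 131)/(-80 - 2*(-3)) = -11/(-80 + 6) = -11/(-74) = -11*(-1/74) = 11/74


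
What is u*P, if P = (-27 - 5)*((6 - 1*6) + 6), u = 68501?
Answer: -13152192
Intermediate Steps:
P = -192 (P = -32*((6 - 6) + 6) = -32*(0 + 6) = -32*6 = -192)
u*P = 68501*(-192) = -13152192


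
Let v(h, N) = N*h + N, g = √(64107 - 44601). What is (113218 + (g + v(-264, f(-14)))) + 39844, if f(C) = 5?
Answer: 151747 + √19506 ≈ 1.5189e+5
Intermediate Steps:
g = √19506 ≈ 139.66
v(h, N) = N + N*h
(113218 + (g + v(-264, f(-14)))) + 39844 = (113218 + (√19506 + 5*(1 - 264))) + 39844 = (113218 + (√19506 + 5*(-263))) + 39844 = (113218 + (√19506 - 1315)) + 39844 = (113218 + (-1315 + √19506)) + 39844 = (111903 + √19506) + 39844 = 151747 + √19506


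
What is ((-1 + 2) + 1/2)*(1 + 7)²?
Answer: 96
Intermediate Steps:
((-1 + 2) + 1/2)*(1 + 7)² = (1 + ½)*8² = (3/2)*64 = 96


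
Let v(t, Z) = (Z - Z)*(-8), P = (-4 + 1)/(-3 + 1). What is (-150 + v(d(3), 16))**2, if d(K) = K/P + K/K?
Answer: 22500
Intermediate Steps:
P = 3/2 (P = -3/(-2) = -3*(-1/2) = 3/2 ≈ 1.5000)
d(K) = 1 + 2*K/3 (d(K) = K/(3/2) + K/K = K*(2/3) + 1 = 2*K/3 + 1 = 1 + 2*K/3)
v(t, Z) = 0 (v(t, Z) = 0*(-8) = 0)
(-150 + v(d(3), 16))**2 = (-150 + 0)**2 = (-150)**2 = 22500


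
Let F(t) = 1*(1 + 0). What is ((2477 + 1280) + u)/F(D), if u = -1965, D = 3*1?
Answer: 1792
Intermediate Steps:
D = 3
F(t) = 1 (F(t) = 1*1 = 1)
((2477 + 1280) + u)/F(D) = ((2477 + 1280) - 1965)/1 = (3757 - 1965)*1 = 1792*1 = 1792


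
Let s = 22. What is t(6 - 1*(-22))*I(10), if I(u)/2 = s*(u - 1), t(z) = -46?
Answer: -18216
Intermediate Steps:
I(u) = -44 + 44*u (I(u) = 2*(22*(u - 1)) = 2*(22*(-1 + u)) = 2*(-22 + 22*u) = -44 + 44*u)
t(6 - 1*(-22))*I(10) = -46*(-44 + 44*10) = -46*(-44 + 440) = -46*396 = -18216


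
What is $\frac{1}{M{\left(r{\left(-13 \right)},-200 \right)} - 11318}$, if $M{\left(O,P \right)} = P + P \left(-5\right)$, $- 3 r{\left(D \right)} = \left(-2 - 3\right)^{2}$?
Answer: $- \frac{1}{10518} \approx -9.5075 \cdot 10^{-5}$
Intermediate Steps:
$r{\left(D \right)} = - \frac{25}{3}$ ($r{\left(D \right)} = - \frac{\left(-2 - 3\right)^{2}}{3} = - \frac{\left(-5\right)^{2}}{3} = \left(- \frac{1}{3}\right) 25 = - \frac{25}{3}$)
$M{\left(O,P \right)} = - 4 P$ ($M{\left(O,P \right)} = P - 5 P = - 4 P$)
$\frac{1}{M{\left(r{\left(-13 \right)},-200 \right)} - 11318} = \frac{1}{\left(-4\right) \left(-200\right) - 11318} = \frac{1}{800 - 11318} = \frac{1}{-10518} = - \frac{1}{10518}$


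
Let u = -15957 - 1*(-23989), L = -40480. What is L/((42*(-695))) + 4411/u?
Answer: 45389245/23445408 ≈ 1.9360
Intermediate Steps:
u = 8032 (u = -15957 + 23989 = 8032)
L/((42*(-695))) + 4411/u = -40480/(42*(-695)) + 4411/8032 = -40480/(-29190) + 4411*(1/8032) = -40480*(-1/29190) + 4411/8032 = 4048/2919 + 4411/8032 = 45389245/23445408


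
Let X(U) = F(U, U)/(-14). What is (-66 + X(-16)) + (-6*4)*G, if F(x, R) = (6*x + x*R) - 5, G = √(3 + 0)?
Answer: -1079/14 - 24*√3 ≈ -118.64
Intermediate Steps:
G = √3 ≈ 1.7320
F(x, R) = -5 + 6*x + R*x (F(x, R) = (6*x + R*x) - 5 = -5 + 6*x + R*x)
X(U) = 5/14 - 3*U/7 - U²/14 (X(U) = (-5 + 6*U + U*U)/(-14) = (-5 + 6*U + U²)*(-1/14) = (-5 + U² + 6*U)*(-1/14) = 5/14 - 3*U/7 - U²/14)
(-66 + X(-16)) + (-6*4)*G = (-66 + (5/14 - 3/7*(-16) - 1/14*(-16)²)) + (-6*4)*√3 = (-66 + (5/14 + 48/7 - 1/14*256)) - 24*√3 = (-66 + (5/14 + 48/7 - 128/7)) - 24*√3 = (-66 - 155/14) - 24*√3 = -1079/14 - 24*√3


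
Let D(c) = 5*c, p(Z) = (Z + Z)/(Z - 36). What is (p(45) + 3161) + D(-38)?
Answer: 2981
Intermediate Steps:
p(Z) = 2*Z/(-36 + Z) (p(Z) = (2*Z)/(-36 + Z) = 2*Z/(-36 + Z))
(p(45) + 3161) + D(-38) = (2*45/(-36 + 45) + 3161) + 5*(-38) = (2*45/9 + 3161) - 190 = (2*45*(⅑) + 3161) - 190 = (10 + 3161) - 190 = 3171 - 190 = 2981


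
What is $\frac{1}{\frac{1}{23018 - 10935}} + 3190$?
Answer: $15273$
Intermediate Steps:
$\frac{1}{\frac{1}{23018 - 10935}} + 3190 = \frac{1}{\frac{1}{12083}} + 3190 = 12083 + 3190 = 15273$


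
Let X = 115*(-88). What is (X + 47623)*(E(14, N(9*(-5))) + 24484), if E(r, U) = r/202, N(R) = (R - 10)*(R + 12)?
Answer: 92740831173/101 ≈ 9.1823e+8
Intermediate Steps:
N(R) = (-10 + R)*(12 + R)
X = -10120
E(r, U) = r/202 (E(r, U) = r*(1/202) = r/202)
(X + 47623)*(E(14, N(9*(-5))) + 24484) = (-10120 + 47623)*((1/202)*14 + 24484) = 37503*(7/101 + 24484) = 37503*(2472891/101) = 92740831173/101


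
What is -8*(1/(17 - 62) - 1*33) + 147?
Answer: 18503/45 ≈ 411.18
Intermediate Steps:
-8*(1/(17 - 62) - 1*33) + 147 = -8*(1/(-45) - 33) + 147 = -8*(-1/45 - 33) + 147 = -8*(-1486/45) + 147 = 11888/45 + 147 = 18503/45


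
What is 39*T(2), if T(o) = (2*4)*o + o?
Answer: 702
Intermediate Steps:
T(o) = 9*o (T(o) = 8*o + o = 9*o)
39*T(2) = 39*(9*2) = 39*18 = 702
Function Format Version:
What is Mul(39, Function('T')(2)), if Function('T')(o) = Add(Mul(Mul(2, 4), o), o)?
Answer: 702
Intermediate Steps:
Function('T')(o) = Mul(9, o) (Function('T')(o) = Add(Mul(8, o), o) = Mul(9, o))
Mul(39, Function('T')(2)) = Mul(39, Mul(9, 2)) = Mul(39, 18) = 702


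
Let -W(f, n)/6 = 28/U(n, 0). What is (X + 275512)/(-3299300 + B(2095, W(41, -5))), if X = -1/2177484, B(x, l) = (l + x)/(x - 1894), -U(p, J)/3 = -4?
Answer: -40194839111069/481338077952332 ≈ -0.083506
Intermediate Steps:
U(p, J) = 12 (U(p, J) = -3*(-4) = 12)
W(f, n) = -14 (W(f, n) = -168/12 = -6*7/3 = -14)
B(x, l) = (l + x)/(-1894 + x)
X = -1/2177484 (X = -1*1/2177484 = -1/2177484 ≈ -4.5925e-7)
(X + 275512)/(-3299300 + B(2095, W(41, -5))) = (-1/2177484 + 275512)/(-3299300 + (-14 + 2095)/(-1894 + 2095)) = 599922971807/(2177484*(-3299300 + 2081/201)) = 599922971807/(2177484*(-663157219/201)) = (599922971807/2177484)*(-201/663157219) = -40194839111069/481338077952332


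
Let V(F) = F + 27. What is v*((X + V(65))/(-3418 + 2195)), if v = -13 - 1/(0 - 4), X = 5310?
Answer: 137751/2446 ≈ 56.317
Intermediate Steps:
V(F) = 27 + F
v = -51/4 (v = -13 - 1/(-4) = -13 - 1*(-¼) = -13 + ¼ = -51/4 ≈ -12.750)
v*((X + V(65))/(-3418 + 2195)) = -51*(5310 + (27 + 65))/(4*(-3418 + 2195)) = -51*(5310 + 92)/(4*(-1223)) = -137751*(-1)/(2*1223) = -51/4*(-5402/1223) = 137751/2446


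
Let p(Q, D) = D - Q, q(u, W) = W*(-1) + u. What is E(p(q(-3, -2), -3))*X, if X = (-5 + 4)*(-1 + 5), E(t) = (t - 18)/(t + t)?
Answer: -20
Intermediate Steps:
q(u, W) = u - W (q(u, W) = -W + u = u - W)
E(t) = (-18 + t)/(2*t) (E(t) = (-18 + t)/((2*t)) = (-18 + t)*(1/(2*t)) = (-18 + t)/(2*t))
X = -4 (X = -1*4 = -4)
E(p(q(-3, -2), -3))*X = ((-18 + (-3 - (-3 - 1*(-2))))/(2*(-3 - (-3 - 1*(-2)))))*(-4) = ((-18 + (-3 - (-3 + 2)))/(2*(-3 - (-3 + 2))))*(-4) = ((-18 + (-3 - 1*(-1)))/(2*(-3 - 1*(-1))))*(-4) = ((-18 + (-3 + 1))/(2*(-3 + 1)))*(-4) = ((½)*(-18 - 2)/(-2))*(-4) = ((½)*(-½)*(-20))*(-4) = 5*(-4) = -20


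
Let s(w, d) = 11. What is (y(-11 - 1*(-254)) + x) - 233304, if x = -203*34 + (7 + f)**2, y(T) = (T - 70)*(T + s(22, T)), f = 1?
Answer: -196200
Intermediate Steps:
y(T) = (-70 + T)*(11 + T) (y(T) = (T - 70)*(T + 11) = (-70 + T)*(11 + T))
x = -6838 (x = -203*34 + (7 + 1)**2 = -6902 + 8**2 = -6902 + 64 = -6838)
(y(-11 - 1*(-254)) + x) - 233304 = ((-770 + (-11 - 1*(-254))**2 - 59*(-11 - 1*(-254))) - 6838) - 233304 = ((-770 + (-11 + 254)**2 - 59*(-11 + 254)) - 6838) - 233304 = ((-770 + 243**2 - 59*243) - 6838) - 233304 = ((-770 + 59049 - 14337) - 6838) - 233304 = (43942 - 6838) - 233304 = 37104 - 233304 = -196200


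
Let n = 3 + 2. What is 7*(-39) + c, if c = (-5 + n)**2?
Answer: -273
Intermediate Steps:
n = 5
c = 0 (c = (-5 + 5)**2 = 0**2 = 0)
7*(-39) + c = 7*(-39) + 0 = -273 + 0 = -273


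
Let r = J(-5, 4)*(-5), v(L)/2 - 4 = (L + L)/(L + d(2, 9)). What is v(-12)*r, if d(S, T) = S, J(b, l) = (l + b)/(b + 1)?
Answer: -16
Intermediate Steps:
J(b, l) = (b + l)/(1 + b)
v(L) = 8 + 4*L/(2 + L) (v(L) = 8 + 2*((L + L)/(L + 2)) = 8 + 2*((2*L)/(2 + L)) = 8 + 2*(2*L/(2 + L)) = 8 + 4*L/(2 + L))
r = -5/4 (r = ((-5 + 4)/(1 - 5))*(-5) = (-1/(-4))*(-5) = -¼*(-1)*(-5) = (¼)*(-5) = -5/4 ≈ -1.2500)
v(-12)*r = (4*(4 + 3*(-12))/(2 - 12))*(-5/4) = (4*(4 - 36)/(-10))*(-5/4) = (4*(-⅒)*(-32))*(-5/4) = (64/5)*(-5/4) = -16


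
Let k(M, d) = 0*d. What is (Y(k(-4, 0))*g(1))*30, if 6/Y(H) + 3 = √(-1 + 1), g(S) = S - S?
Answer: 0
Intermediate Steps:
k(M, d) = 0
g(S) = 0
Y(H) = -2 (Y(H) = 6/(-3 + √(-1 + 1)) = 6/(-3 + √0) = 6/(-3 + 0) = 6/(-3) = 6*(-⅓) = -2)
(Y(k(-4, 0))*g(1))*30 = -2*0*30 = 0*30 = 0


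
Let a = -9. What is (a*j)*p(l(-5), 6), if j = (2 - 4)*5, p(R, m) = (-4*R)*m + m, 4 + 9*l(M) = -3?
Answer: 2220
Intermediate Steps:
l(M) = -7/9 (l(M) = -4/9 + (1/9)*(-3) = -4/9 - 1/3 = -7/9)
p(R, m) = m - 4*R*m (p(R, m) = -4*R*m + m = m - 4*R*m)
j = -10 (j = -2*5 = -10)
(a*j)*p(l(-5), 6) = (-9*(-10))*(6*(1 - 4*(-7/9))) = 90*(6*(1 + 28/9)) = 90*(6*(37/9)) = 90*(74/3) = 2220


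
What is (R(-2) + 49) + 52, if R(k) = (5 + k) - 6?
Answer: 98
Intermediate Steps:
R(k) = -1 + k
(R(-2) + 49) + 52 = ((-1 - 2) + 49) + 52 = (-3 + 49) + 52 = 46 + 52 = 98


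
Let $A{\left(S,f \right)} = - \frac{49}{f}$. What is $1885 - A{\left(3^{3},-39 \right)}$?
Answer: $\frac{73466}{39} \approx 1883.7$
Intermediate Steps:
$1885 - A{\left(3^{3},-39 \right)} = 1885 - - \frac{49}{-39} = 1885 - \left(-49\right) \left(- \frac{1}{39}\right) = 1885 - \frac{49}{39} = \frac{73466}{39}$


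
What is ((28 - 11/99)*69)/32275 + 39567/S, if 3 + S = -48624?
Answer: -394483456/523145475 ≈ -0.75406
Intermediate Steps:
S = -48627 (S = -3 - 48624 = -48627)
((28 - 11/99)*69)/32275 + 39567/S = ((28 - 11/99)*69)/32275 + 39567/(-48627) = ((28 - 11*1/99)*69)*(1/32275) + 39567*(-1/48627) = ((28 - ⅑)*69)*(1/32275) - 13189/16209 = ((251/9)*69)*(1/32275) - 13189/16209 = (5773/3)*(1/32275) - 13189/16209 = 5773/96825 - 13189/16209 = -394483456/523145475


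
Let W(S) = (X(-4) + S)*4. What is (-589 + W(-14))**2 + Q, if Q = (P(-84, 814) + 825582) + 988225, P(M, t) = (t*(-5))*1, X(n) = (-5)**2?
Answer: 2106762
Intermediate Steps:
X(n) = 25
P(M, t) = -5*t (P(M, t) = -5*t*1 = -5*t)
W(S) = 100 + 4*S (W(S) = (25 + S)*4 = 100 + 4*S)
Q = 1809737 (Q = (-5*814 + 825582) + 988225 = (-4070 + 825582) + 988225 = 821512 + 988225 = 1809737)
(-589 + W(-14))**2 + Q = (-589 + (100 + 4*(-14)))**2 + 1809737 = (-589 + (100 - 56))**2 + 1809737 = (-589 + 44)**2 + 1809737 = (-545)**2 + 1809737 = 297025 + 1809737 = 2106762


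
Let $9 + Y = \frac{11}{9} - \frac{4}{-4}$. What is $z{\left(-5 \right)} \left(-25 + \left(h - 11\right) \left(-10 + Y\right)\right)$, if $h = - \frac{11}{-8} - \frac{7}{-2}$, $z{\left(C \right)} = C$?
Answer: $- \frac{27995}{72} \approx -388.82$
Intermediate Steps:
$h = \frac{39}{8}$ ($h = \left(-11\right) \left(- \frac{1}{8}\right) - - \frac{7}{2} = \frac{11}{8} + \frac{7}{2} = \frac{39}{8} \approx 4.875$)
$Y = - \frac{61}{9}$ ($Y = -9 + \left(\frac{11}{9} - \frac{4}{-4}\right) = -9 + \left(11 \cdot \frac{1}{9} - -1\right) = -9 + \left(\frac{11}{9} + 1\right) = -9 + \frac{20}{9} = - \frac{61}{9} \approx -6.7778$)
$z{\left(-5 \right)} \left(-25 + \left(h - 11\right) \left(-10 + Y\right)\right) = - 5 \left(-25 + \left(\frac{39}{8} - 11\right) \left(-10 - \frac{61}{9}\right)\right) = - 5 \left(-25 - - \frac{7399}{72}\right) = - 5 \left(-25 + \frac{7399}{72}\right) = \left(-5\right) \frac{5599}{72} = - \frac{27995}{72}$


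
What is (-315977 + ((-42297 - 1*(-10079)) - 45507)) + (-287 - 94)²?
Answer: -248541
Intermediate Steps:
(-315977 + ((-42297 - 1*(-10079)) - 45507)) + (-287 - 94)² = (-315977 + ((-42297 + 10079) - 45507)) + (-381)² = (-315977 + (-32218 - 45507)) + 145161 = (-315977 - 77725) + 145161 = -393702 + 145161 = -248541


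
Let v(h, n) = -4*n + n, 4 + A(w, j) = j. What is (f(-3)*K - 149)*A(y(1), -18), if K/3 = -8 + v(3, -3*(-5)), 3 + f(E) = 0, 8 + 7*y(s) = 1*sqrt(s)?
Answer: -7216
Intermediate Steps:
y(s) = -8/7 + sqrt(s)/7 (y(s) = -8/7 + (1*sqrt(s))/7 = -8/7 + sqrt(s)/7)
f(E) = -3 (f(E) = -3 + 0 = -3)
A(w, j) = -4 + j
v(h, n) = -3*n
K = -159 (K = 3*(-8 - (-9)*(-5)) = 3*(-8 - 3*15) = 3*(-8 - 45) = 3*(-53) = -159)
(f(-3)*K - 149)*A(y(1), -18) = (-3*(-159) - 149)*(-4 - 18) = (477 - 149)*(-22) = 328*(-22) = -7216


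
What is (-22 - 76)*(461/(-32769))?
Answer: 45178/32769 ≈ 1.3787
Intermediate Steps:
(-22 - 76)*(461/(-32769)) = -45178*(-1)/32769 = -98*(-461/32769) = 45178/32769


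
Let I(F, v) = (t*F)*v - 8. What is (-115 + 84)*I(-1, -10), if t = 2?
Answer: -372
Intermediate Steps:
I(F, v) = -8 + 2*F*v (I(F, v) = (2*F)*v - 8 = 2*F*v - 8 = -8 + 2*F*v)
(-115 + 84)*I(-1, -10) = (-115 + 84)*(-8 + 2*(-1)*(-10)) = -31*(-8 + 20) = -31*12 = -372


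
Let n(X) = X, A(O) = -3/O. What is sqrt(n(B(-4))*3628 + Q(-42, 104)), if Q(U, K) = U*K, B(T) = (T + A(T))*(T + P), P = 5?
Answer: I*sqrt(16159) ≈ 127.12*I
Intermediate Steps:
B(T) = (5 + T)*(T - 3/T) (B(T) = (T - 3/T)*(T + 5) = (T - 3/T)*(5 + T) = (5 + T)*(T - 3/T))
Q(U, K) = K*U
sqrt(n(B(-4))*3628 + Q(-42, 104)) = sqrt((-3 + (-4)**2 - 15/(-4) + 5*(-4))*3628 + 104*(-42)) = sqrt((-3 + 16 - 15*(-1/4) - 20)*3628 - 4368) = sqrt((-3 + 16 + 15/4 - 20)*3628 - 4368) = sqrt(-13/4*3628 - 4368) = sqrt(-11791 - 4368) = sqrt(-16159) = I*sqrt(16159)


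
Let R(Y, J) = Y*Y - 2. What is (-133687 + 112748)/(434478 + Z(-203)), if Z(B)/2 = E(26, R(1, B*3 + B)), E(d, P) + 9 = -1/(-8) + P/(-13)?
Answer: -1088828/22591941 ≈ -0.048195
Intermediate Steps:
R(Y, J) = -2 + Y² (R(Y, J) = Y² - 2 = -2 + Y²)
E(d, P) = -71/8 - P/13 (E(d, P) = -9 + (-1/(-8) + P/(-13)) = -9 + (-1*(-⅛) + P*(-1/13)) = -9 + (⅛ - P/13) = -71/8 - P/13)
Z(B) = -915/52 (Z(B) = 2*(-71/8 - (-2 + 1²)/13) = 2*(-71/8 - (-2 + 1)/13) = 2*(-71/8 - 1/13*(-1)) = 2*(-71/8 + 1/13) = 2*(-915/104) = -915/52)
(-133687 + 112748)/(434478 + Z(-203)) = (-133687 + 112748)/(434478 - 915/52) = -20939/22591941/52 = -20939*52/22591941 = -1088828/22591941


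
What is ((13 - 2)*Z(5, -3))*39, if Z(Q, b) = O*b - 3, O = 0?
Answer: -1287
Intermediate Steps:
Z(Q, b) = -3 (Z(Q, b) = 0*b - 3 = 0 - 3 = -3)
((13 - 2)*Z(5, -3))*39 = ((13 - 2)*(-3))*39 = (11*(-3))*39 = -33*39 = -1287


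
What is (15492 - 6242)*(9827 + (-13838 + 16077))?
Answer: 111610500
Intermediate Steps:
(15492 - 6242)*(9827 + (-13838 + 16077)) = 9250*(9827 + 2239) = 9250*12066 = 111610500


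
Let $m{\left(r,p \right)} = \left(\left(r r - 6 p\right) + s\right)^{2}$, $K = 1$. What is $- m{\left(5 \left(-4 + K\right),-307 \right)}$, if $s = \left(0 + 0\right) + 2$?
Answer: $-4280761$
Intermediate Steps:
$s = 2$ ($s = 0 + 2 = 2$)
$m{\left(r,p \right)} = \left(2 + r^{2} - 6 p\right)^{2}$ ($m{\left(r,p \right)} = \left(\left(r r - 6 p\right) + 2\right)^{2} = \left(\left(r^{2} - 6 p\right) + 2\right)^{2} = \left(2 + r^{2} - 6 p\right)^{2}$)
$- m{\left(5 \left(-4 + K\right),-307 \right)} = - \left(2 + \left(5 \left(-4 + 1\right)\right)^{2} - -1842\right)^{2} = - \left(2 + \left(5 \left(-3\right)\right)^{2} + 1842\right)^{2} = - \left(2 + \left(-15\right)^{2} + 1842\right)^{2} = - \left(2 + 225 + 1842\right)^{2} = - 2069^{2} = \left(-1\right) 4280761 = -4280761$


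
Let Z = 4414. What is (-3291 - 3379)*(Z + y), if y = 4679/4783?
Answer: -140849329470/4783 ≈ -2.9448e+7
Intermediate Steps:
y = 4679/4783 (y = 4679*(1/4783) = 4679/4783 ≈ 0.97826)
(-3291 - 3379)*(Z + y) = (-3291 - 3379)*(4414 + 4679/4783) = -6670*21116841/4783 = -140849329470/4783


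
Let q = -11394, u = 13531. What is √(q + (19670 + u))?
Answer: 3*√2423 ≈ 147.67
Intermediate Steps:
√(q + (19670 + u)) = √(-11394 + (19670 + 13531)) = √(-11394 + 33201) = √21807 = 3*√2423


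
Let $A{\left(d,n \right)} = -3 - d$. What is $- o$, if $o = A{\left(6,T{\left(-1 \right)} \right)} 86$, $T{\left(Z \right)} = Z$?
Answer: $774$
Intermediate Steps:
$o = -774$ ($o = \left(-3 - 6\right) 86 = \left(-9\right) 86 = -774$)
$- o = \left(-1\right) \left(-774\right) = 774$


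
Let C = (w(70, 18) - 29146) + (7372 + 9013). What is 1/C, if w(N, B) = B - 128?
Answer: -1/12871 ≈ -7.7694e-5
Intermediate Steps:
w(N, B) = -128 + B
C = -12871 (C = ((-128 + 18) - 29146) + (7372 + 9013) = (-110 - 29146) + 16385 = -29256 + 16385 = -12871)
1/C = 1/(-12871) = -1/12871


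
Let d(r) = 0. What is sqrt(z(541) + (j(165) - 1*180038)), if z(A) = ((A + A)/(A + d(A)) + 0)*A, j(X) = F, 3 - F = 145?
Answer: I*sqrt(179098) ≈ 423.2*I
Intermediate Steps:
F = -142 (F = 3 - 1*145 = 3 - 145 = -142)
j(X) = -142
z(A) = 2*A (z(A) = ((A + A)/(A + 0) + 0)*A = ((2*A)/A + 0)*A = (2 + 0)*A = 2*A)
sqrt(z(541) + (j(165) - 1*180038)) = sqrt(2*541 + (-142 - 1*180038)) = sqrt(1082 + (-142 - 180038)) = sqrt(1082 - 180180) = sqrt(-179098) = I*sqrt(179098)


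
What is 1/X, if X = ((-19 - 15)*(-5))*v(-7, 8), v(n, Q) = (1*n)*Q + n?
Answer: -1/10710 ≈ -9.3371e-5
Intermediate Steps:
v(n, Q) = n + Q*n (v(n, Q) = n*Q + n = Q*n + n = n + Q*n)
X = -10710 (X = ((-19 - 15)*(-5))*(-7*(1 + 8)) = (-34*(-5))*(-7*9) = 170*(-63) = -10710)
1/X = 1/(-10710) = -1/10710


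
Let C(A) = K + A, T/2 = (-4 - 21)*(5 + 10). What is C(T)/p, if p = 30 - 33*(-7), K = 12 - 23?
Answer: -761/261 ≈ -2.9157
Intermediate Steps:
K = -11
T = -750 (T = 2*((-4 - 21)*(5 + 10)) = 2*(-25*15) = 2*(-375) = -750)
C(A) = -11 + A
p = 261 (p = 30 + 231 = 261)
C(T)/p = (-11 - 750)/261 = -761*1/261 = -761/261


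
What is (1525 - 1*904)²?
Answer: 385641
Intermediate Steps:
(1525 - 1*904)² = (1525 - 904)² = 621² = 385641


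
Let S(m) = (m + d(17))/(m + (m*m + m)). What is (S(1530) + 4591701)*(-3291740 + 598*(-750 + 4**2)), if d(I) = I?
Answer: -295237796677632314/17235 ≈ -1.7130e+13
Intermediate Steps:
S(m) = (17 + m)/(m**2 + 2*m) (S(m) = (m + 17)/(m + (m*m + m)) = (17 + m)/(m + (m**2 + m)) = (17 + m)/(m + (m + m**2)) = (17 + m)/(m**2 + 2*m))
(S(1530) + 4591701)*(-3291740 + 598*(-750 + 4**2)) = ((17 + 1530)/(1530*(2 + 1530)) + 4591701)*(-3291740 + 598*(-750 + 4**2)) = ((1/1530)*1547/1532 + 4591701)*(-3291740 + 598*(-750 + 16)) = ((1/1530)*(1/1532)*1547 + 4591701)*(-3291740 + 598*(-734)) = (91/137880 + 4591701)*(-3291740 - 438932) = (633103733971/137880)*(-3730672) = -295237796677632314/17235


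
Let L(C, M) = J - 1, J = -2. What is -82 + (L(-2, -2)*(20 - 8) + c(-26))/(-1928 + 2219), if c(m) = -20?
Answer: -23918/291 ≈ -82.192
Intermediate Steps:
L(C, M) = -3 (L(C, M) = -2 - 1 = -3)
-82 + (L(-2, -2)*(20 - 8) + c(-26))/(-1928 + 2219) = -82 + (-3*(20 - 8) - 20)/(-1928 + 2219) = -82 + (-3*12 - 20)/291 = -82 + (-36 - 20)*(1/291) = -82 - 56*1/291 = -82 - 56/291 = -23918/291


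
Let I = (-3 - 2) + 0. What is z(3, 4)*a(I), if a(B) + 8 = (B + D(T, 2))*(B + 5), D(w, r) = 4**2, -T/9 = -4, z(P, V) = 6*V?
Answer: -192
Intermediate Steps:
I = -5 (I = -5 + 0 = -5)
T = 36 (T = -9*(-4) = 36)
D(w, r) = 16
a(B) = -8 + (5 + B)*(16 + B) (a(B) = -8 + (B + 16)*(B + 5) = -8 + (16 + B)*(5 + B) = -8 + (5 + B)*(16 + B))
z(3, 4)*a(I) = (6*4)*(72 + (-5)**2 + 21*(-5)) = 24*(72 + 25 - 105) = 24*(-8) = -192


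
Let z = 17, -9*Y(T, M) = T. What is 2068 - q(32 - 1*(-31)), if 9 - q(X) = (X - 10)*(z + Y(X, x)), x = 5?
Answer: 2589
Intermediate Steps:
Y(T, M) = -T/9
q(X) = 9 - (-10 + X)*(17 - X/9) (q(X) = 9 - (X - 10)*(17 - X/9) = 9 - (-10 + X)*(17 - X/9))
2068 - q(32 - 1*(-31)) = 2068 - (179 - 163*(32 - 1*(-31))/9 + (32 - 1*(-31))**2/9) = 2068 - (179 - 163*(32 + 31)/9 + (32 + 31)**2/9) = 2068 - (179 - 163/9*63 + (1/9)*63**2) = 2068 - (179 - 1141 + (1/9)*3969) = 2068 - (179 - 1141 + 441) = 2068 - 1*(-521) = 2068 + 521 = 2589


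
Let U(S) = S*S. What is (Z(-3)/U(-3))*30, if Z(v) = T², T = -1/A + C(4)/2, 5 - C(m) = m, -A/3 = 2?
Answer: 40/27 ≈ 1.4815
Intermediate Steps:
A = -6 (A = -3*2 = -6)
C(m) = 5 - m
U(S) = S²
T = ⅔ (T = -1/(-6) + (5 - 1*4)/2 = -1*(-⅙) + (5 - 4)*(½) = ⅙ + 1*(½) = ⅙ + ½ = ⅔ ≈ 0.66667)
Z(v) = 4/9 (Z(v) = (⅔)² = 4/9)
(Z(-3)/U(-3))*30 = (4/(9*((-3)²)))*30 = ((4/9)/9)*30 = ((4/9)*(⅑))*30 = (4/81)*30 = 40/27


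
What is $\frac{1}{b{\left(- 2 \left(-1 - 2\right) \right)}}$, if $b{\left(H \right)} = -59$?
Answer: $- \frac{1}{59} \approx -0.016949$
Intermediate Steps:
$\frac{1}{b{\left(- 2 \left(-1 - 2\right) \right)}} = \frac{1}{-59} = - \frac{1}{59}$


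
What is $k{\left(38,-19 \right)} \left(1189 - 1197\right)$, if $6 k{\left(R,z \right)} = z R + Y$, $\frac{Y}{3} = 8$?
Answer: $\frac{2792}{3} \approx 930.67$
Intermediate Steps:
$Y = 24$ ($Y = 3 \cdot 8 = 24$)
$k{\left(R,z \right)} = 4 + \frac{R z}{6}$ ($k{\left(R,z \right)} = \frac{z R + 24}{6} = \frac{R z + 24}{6} = \frac{24 + R z}{6} = 4 + \frac{R z}{6}$)
$k{\left(38,-19 \right)} \left(1189 - 1197\right) = \left(4 + \frac{1}{6} \cdot 38 \left(-19\right)\right) \left(1189 - 1197\right) = \left(4 - \frac{361}{3}\right) \left(-8\right) = \left(- \frac{349}{3}\right) \left(-8\right) = \frac{2792}{3}$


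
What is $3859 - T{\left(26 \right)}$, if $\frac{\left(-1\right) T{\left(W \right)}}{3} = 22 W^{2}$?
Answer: $48475$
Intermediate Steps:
$T{\left(W \right)} = - 66 W^{2}$ ($T{\left(W \right)} = - 3 \cdot 22 W^{2} = - 66 W^{2}$)
$3859 - T{\left(26 \right)} = 3859 - - 66 \cdot 26^{2} = 3859 - \left(-66\right) 676 = 3859 - -44616 = 3859 + 44616 = 48475$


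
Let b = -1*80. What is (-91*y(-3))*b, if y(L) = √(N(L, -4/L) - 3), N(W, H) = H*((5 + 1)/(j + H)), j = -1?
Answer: 7280*√21 ≈ 33361.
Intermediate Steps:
N(W, H) = 6*H/(-1 + H) (N(W, H) = H*((5 + 1)/(-1 + H)) = H*(6/(-1 + H)) = 6*H/(-1 + H))
b = -80
y(L) = √(-3 - 24/(L*(-1 - 4/L))) (y(L) = √(6*(-4/L)/(-1 - 4/L) - 3) = √(-24/(L*(-1 - 4/L)) - 3) = √(-3 - 24/(L*(-1 - 4/L))))
(-91*y(-3))*b = -91*√3*√((4 - 1*(-3))/(4 - 3))*(-80) = -91*√3*√((4 + 3)/1)*(-80) = -91*√3*√(1*7)*(-80) = -91*√3*√7*(-80) = -91*√21*(-80) = 7280*√21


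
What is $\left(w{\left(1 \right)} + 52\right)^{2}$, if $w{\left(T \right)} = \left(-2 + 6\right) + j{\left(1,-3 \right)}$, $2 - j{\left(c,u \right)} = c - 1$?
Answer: $3364$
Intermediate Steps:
$j{\left(c,u \right)} = 3 - c$ ($j{\left(c,u \right)} = 2 - \left(c - 1\right) = 2 - \left(-1 + c\right) = 3 - c$)
$w{\left(T \right)} = 6$ ($w{\left(T \right)} = \left(-2 + 6\right) + \left(3 - 1\right) = 4 + \left(3 - 1\right) = 4 + 2 = 6$)
$\left(w{\left(1 \right)} + 52\right)^{2} = \left(6 + 52\right)^{2} = 58^{2} = 3364$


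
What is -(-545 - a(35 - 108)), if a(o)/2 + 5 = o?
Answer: 389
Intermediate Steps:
a(o) = -10 + 2*o
-(-545 - a(35 - 108)) = -(-545 - (-10 + 2*(35 - 108))) = -(-545 - (-10 + 2*(-73))) = -(-545 - (-10 - 146)) = -(-545 - 1*(-156)) = -(-545 + 156) = -1*(-389) = 389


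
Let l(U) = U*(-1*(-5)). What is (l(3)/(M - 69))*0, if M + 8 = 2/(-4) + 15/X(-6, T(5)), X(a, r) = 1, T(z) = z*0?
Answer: 0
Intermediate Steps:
T(z) = 0
M = 13/2 (M = -8 + (2/(-4) + 15/1) = -8 + (2*(-¼) + 15*1) = -8 + (-½ + 15) = -8 + 29/2 = 13/2 ≈ 6.5000)
l(U) = 5*U (l(U) = U*5 = 5*U)
(l(3)/(M - 69))*0 = ((5*3)/(13/2 - 69))*0 = (15/(-125/2))*0 = (15*(-2/125))*0 = -6/25*0 = 0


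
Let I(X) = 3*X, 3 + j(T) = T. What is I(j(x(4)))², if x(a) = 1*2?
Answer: 9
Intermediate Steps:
x(a) = 2
j(T) = -3 + T
I(j(x(4)))² = (3*(-3 + 2))² = (3*(-1))² = (-3)² = 9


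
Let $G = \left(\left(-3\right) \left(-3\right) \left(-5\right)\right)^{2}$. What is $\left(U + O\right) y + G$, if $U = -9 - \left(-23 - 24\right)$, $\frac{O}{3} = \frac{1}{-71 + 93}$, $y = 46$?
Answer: $\frac{41572}{11} \approx 3779.3$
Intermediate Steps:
$O = \frac{3}{22}$ ($O = \frac{3}{-71 + 93} = \frac{3}{22} \approx 0.13636$)
$U = 38$ ($U = -9 - \left(-23 - 24\right) = -9 - -47 = -9 + 47 = 38$)
$G = 2025$ ($G = \left(9 \left(-5\right)\right)^{2} = \left(-45\right)^{2} = 2025$)
$\left(U + O\right) y + G = \left(38 + \frac{3}{22}\right) 46 + 2025 = \frac{839}{22} \cdot 46 + 2025 = \frac{19297}{11} + 2025 = \frac{41572}{11}$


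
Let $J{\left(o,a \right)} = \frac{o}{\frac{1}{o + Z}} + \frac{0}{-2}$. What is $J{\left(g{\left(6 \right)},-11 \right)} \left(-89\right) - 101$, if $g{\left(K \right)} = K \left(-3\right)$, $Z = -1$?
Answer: $-30539$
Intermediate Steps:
$g{\left(K \right)} = - 3 K$
$J{\left(o,a \right)} = o \left(-1 + o\right)$ ($J{\left(o,a \right)} = \frac{o}{\frac{1}{o - 1}} + \frac{0}{-2} = \frac{o}{\frac{1}{-1 + o}} + 0 \left(- \frac{1}{2}\right) = o \left(-1 + o\right) + 0 = o \left(-1 + o\right)$)
$J{\left(g{\left(6 \right)},-11 \right)} \left(-89\right) - 101 = \left(-3\right) 6 \left(-1 - 18\right) \left(-89\right) - 101 = - 18 \left(-1 - 18\right) \left(-89\right) - 101 = \left(-18\right) \left(-19\right) \left(-89\right) - 101 = 342 \left(-89\right) - 101 = -30438 - 101 = -30539$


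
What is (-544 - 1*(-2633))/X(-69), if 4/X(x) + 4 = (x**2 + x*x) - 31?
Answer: 19818343/4 ≈ 4.9546e+6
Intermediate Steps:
X(x) = 4/(-35 + 2*x**2) (X(x) = 4/(-4 + ((x**2 + x*x) - 31)) = 4/(-4 + ((x**2 + x**2) - 31)) = 4/(-4 + (2*x**2 - 31)) = 4/(-4 + (-31 + 2*x**2)) = 4/(-35 + 2*x**2))
(-544 - 1*(-2633))/X(-69) = (-544 - 1*(-2633))/((4/(-35 + 2*(-69)**2))) = (-544 + 2633)/((4/(-35 + 2*4761))) = 2089/((4/(-35 + 9522))) = 2089/((4/9487)) = 2089/((4*(1/9487))) = 2089/(4/9487) = 2089*(9487/4) = 19818343/4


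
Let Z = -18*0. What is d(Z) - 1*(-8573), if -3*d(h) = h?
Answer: 8573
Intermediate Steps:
Z = 0
d(h) = -h/3
d(Z) - 1*(-8573) = -⅓*0 - 1*(-8573) = 0 + 8573 = 8573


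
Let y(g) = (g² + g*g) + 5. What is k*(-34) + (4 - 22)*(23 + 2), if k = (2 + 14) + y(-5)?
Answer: -2864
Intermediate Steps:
y(g) = 5 + 2*g² (y(g) = (g² + g²) + 5 = 2*g² + 5 = 5 + 2*g²)
k = 71 (k = (2 + 14) + (5 + 2*(-5)²) = 16 + (5 + 2*25) = 16 + (5 + 50) = 16 + 55 = 71)
k*(-34) + (4 - 22)*(23 + 2) = 71*(-34) + (4 - 22)*(23 + 2) = -2414 - 18*25 = -2414 - 450 = -2864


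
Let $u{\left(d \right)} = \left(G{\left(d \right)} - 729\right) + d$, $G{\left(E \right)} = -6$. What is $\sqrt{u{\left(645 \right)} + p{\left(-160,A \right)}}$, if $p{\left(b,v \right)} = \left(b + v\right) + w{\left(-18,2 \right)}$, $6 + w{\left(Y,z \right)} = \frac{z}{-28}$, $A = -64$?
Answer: $\frac{i \sqrt{62734}}{14} \approx 17.891 i$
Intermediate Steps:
$w{\left(Y,z \right)} = -6 - \frac{z}{28}$ ($w{\left(Y,z \right)} = -6 + \frac{z}{-28} = -6 + z \left(- \frac{1}{28}\right) = -6 - \frac{z}{28}$)
$p{\left(b,v \right)} = - \frac{85}{14} + b + v$ ($p{\left(b,v \right)} = \left(b + v\right) - \frac{85}{14} = - \frac{85}{14} + b + v$)
$u{\left(d \right)} = -735 + d$ ($u{\left(d \right)} = \left(-6 - 729\right) + d = -735 + d$)
$\sqrt{u{\left(645 \right)} + p{\left(-160,A \right)}} = \sqrt{\left(-735 + 645\right) - \frac{3221}{14}} = \sqrt{-90 - \frac{3221}{14}} = \sqrt{- \frac{4481}{14}} = \frac{i \sqrt{62734}}{14}$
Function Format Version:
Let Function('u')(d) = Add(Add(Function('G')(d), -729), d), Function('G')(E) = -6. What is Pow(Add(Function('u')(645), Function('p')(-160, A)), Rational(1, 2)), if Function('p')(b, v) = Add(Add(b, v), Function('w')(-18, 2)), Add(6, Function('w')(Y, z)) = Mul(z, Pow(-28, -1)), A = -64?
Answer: Mul(Rational(1, 14), I, Pow(62734, Rational(1, 2))) ≈ Mul(17.891, I)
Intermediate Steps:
Function('w')(Y, z) = Add(-6, Mul(Rational(-1, 28), z)) (Function('w')(Y, z) = Add(-6, Mul(z, Pow(-28, -1))) = Add(-6, Mul(z, Rational(-1, 28))) = Add(-6, Mul(Rational(-1, 28), z)))
Function('p')(b, v) = Add(Rational(-85, 14), b, v) (Function('p')(b, v) = Add(Add(b, v), Add(-6, Mul(Rational(-1, 28), 2))) = Add(Add(b, v), Add(-6, Rational(-1, 14))) = Add(Add(b, v), Rational(-85, 14)) = Add(Rational(-85, 14), b, v))
Function('u')(d) = Add(-735, d) (Function('u')(d) = Add(Add(-6, -729), d) = Add(-735, d))
Pow(Add(Function('u')(645), Function('p')(-160, A)), Rational(1, 2)) = Pow(Add(Add(-735, 645), Add(Rational(-85, 14), -160, -64)), Rational(1, 2)) = Pow(Add(-90, Rational(-3221, 14)), Rational(1, 2)) = Pow(Rational(-4481, 14), Rational(1, 2)) = Mul(Rational(1, 14), I, Pow(62734, Rational(1, 2)))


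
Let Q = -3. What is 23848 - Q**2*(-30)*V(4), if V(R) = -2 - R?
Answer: 22228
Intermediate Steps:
23848 - Q**2*(-30)*V(4) = 23848 - (-3)**2*(-30)*(-2 - 1*4) = 23848 - 9*(-30)*(-2 - 4) = 23848 - (-270)*(-6) = 23848 - 1*1620 = 23848 - 1620 = 22228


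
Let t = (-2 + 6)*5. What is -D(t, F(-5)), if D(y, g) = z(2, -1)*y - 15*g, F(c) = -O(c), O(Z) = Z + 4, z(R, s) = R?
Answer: -25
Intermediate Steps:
O(Z) = 4 + Z
F(c) = -4 - c (F(c) = -(4 + c) = -4 - c)
t = 20 (t = 4*5 = 20)
D(y, g) = -15*g + 2*y (D(y, g) = 2*y - 15*g = -15*g + 2*y)
-D(t, F(-5)) = -(-15*(-4 - 1*(-5)) + 2*20) = -(-15*(-4 + 5) + 40) = -(-15*1 + 40) = -(-15 + 40) = -1*25 = -25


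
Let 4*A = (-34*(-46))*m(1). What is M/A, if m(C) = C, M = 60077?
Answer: 60077/391 ≈ 153.65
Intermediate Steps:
A = 391 (A = (-34*(-46)*1)/4 = (1564*1)/4 = (1/4)*1564 = 391)
M/A = 60077/391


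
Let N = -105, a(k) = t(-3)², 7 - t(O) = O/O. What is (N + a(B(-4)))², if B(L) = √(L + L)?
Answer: 4761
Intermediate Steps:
t(O) = 6 (t(O) = 7 - O/O = 7 - 1*1 = 7 - 1 = 6)
B(L) = √2*√L (B(L) = √(2*L) = √2*√L)
a(k) = 36 (a(k) = 6² = 36)
(N + a(B(-4)))² = (-105 + 36)² = (-69)² = 4761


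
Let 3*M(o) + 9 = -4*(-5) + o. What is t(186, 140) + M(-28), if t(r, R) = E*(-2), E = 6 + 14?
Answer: -137/3 ≈ -45.667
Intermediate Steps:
E = 20
t(r, R) = -40 (t(r, R) = 20*(-2) = -40)
M(o) = 11/3 + o/3 (M(o) = -3 + (-4*(-5) + o)/3 = -3 + (20 + o)/3 = -3 + (20/3 + o/3) = 11/3 + o/3)
t(186, 140) + M(-28) = -40 + (11/3 + (⅓)*(-28)) = -40 + (11/3 - 28/3) = -40 - 17/3 = -137/3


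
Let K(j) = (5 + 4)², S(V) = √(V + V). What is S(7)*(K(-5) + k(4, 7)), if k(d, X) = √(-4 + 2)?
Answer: √14*(81 + I*√2) ≈ 303.07 + 5.2915*I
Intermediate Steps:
S(V) = √2*√V (S(V) = √(2*V) = √2*√V)
K(j) = 81 (K(j) = 9² = 81)
k(d, X) = I*√2 (k(d, X) = √(-2) = I*√2)
S(7)*(K(-5) + k(4, 7)) = (√2*√7)*(81 + I*√2) = √14*(81 + I*√2)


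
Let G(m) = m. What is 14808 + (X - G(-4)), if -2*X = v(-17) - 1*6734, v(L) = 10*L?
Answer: 18264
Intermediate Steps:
X = 3452 (X = -(10*(-17) - 1*6734)/2 = -(-170 - 6734)/2 = -1/2*(-6904) = 3452)
14808 + (X - G(-4)) = 14808 + (3452 - 1*(-4)) = 14808 + (3452 + 4) = 14808 + 3456 = 18264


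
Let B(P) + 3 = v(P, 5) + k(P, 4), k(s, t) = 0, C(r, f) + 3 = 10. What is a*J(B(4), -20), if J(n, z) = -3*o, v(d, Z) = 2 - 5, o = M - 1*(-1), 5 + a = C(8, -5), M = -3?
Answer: 12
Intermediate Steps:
C(r, f) = 7 (C(r, f) = -3 + 10 = 7)
a = 2 (a = -5 + 7 = 2)
o = -2 (o = -3 - 1*(-1) = -3 + 1 = -2)
v(d, Z) = -3
B(P) = -6 (B(P) = -3 + (-3 + 0) = -3 - 3 = -6)
J(n, z) = 6 (J(n, z) = -3*(-2) = 6)
a*J(B(4), -20) = 2*6 = 12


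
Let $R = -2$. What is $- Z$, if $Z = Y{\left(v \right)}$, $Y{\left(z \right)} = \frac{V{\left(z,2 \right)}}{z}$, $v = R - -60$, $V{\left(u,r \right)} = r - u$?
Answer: $\frac{28}{29} \approx 0.96552$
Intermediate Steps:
$v = 58$ ($v = -2 - -60 = -2 + 60 = 58$)
$Y{\left(z \right)} = \frac{2 - z}{z}$
$Z = - \frac{28}{29}$ ($Z = \frac{2 - 58}{58} = \frac{1}{58} \left(-56\right) = - \frac{28}{29} \approx -0.96552$)
$- Z = \left(-1\right) \left(- \frac{28}{29}\right) = \frac{28}{29}$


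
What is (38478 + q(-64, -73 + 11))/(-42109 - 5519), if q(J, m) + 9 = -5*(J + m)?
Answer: -13033/15876 ≈ -0.82092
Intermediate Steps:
q(J, m) = -9 - 5*J - 5*m (q(J, m) = -9 - 5*(J + m) = -9 + (-5*J - 5*m) = -9 - 5*J - 5*m)
(38478 + q(-64, -73 + 11))/(-42109 - 5519) = (38478 + (-9 - 5*(-64) - 5*(-73 + 11)))/(-42109 - 5519) = (38478 + (-9 + 320 - 5*(-62)))/(-47628) = (38478 + (-9 + 320 + 310))*(-1/47628) = (38478 + 621)*(-1/47628) = 39099*(-1/47628) = -13033/15876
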